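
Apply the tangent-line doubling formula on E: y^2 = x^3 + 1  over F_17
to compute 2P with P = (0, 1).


Doubling: s = (3 x1^2 + a) / (2 y1)
s = (3*0^2 + 0) / (2*1) mod 17 = 0
x3 = s^2 - 2 x1 mod 17 = 0^2 - 2*0 = 0
y3 = s (x1 - x3) - y1 mod 17 = 0 * (0 - 0) - 1 = 16

2P = (0, 16)


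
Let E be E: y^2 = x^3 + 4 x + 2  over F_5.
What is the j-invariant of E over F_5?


Delta = -16(4 a^3 + 27 b^2) mod 5 = 1
-1728 * (4 a)^3 = -1728 * (4*4)^3 mod 5 = 2
j = 2 * 1^(-1) mod 5 = 2

j = 2 (mod 5)


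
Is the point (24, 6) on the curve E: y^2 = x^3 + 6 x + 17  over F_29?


Check whether y^2 = x^3 + 6 x + 17 (mod 29) for (x, y) = (24, 6).
LHS: y^2 = 6^2 mod 29 = 7
RHS: x^3 + 6 x + 17 = 24^3 + 6*24 + 17 mod 29 = 7
LHS = RHS

Yes, on the curve


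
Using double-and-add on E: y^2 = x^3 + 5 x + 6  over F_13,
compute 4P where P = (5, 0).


k = 4 = 100_2 (binary, LSB first: 001)
Double-and-add from P = (5, 0):
  bit 0 = 0: acc unchanged = O
  bit 1 = 0: acc unchanged = O
  bit 2 = 1: acc = O + O = O

4P = O


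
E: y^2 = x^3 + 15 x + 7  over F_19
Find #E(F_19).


For each x in F_19, count y with y^2 = x^3 + 15 x + 7 mod 19:
  x = 0: RHS = 7, y in [8, 11]  -> 2 point(s)
  x = 1: RHS = 4, y in [2, 17]  -> 2 point(s)
  x = 2: RHS = 7, y in [8, 11]  -> 2 point(s)
  x = 4: RHS = 17, y in [6, 13]  -> 2 point(s)
  x = 5: RHS = 17, y in [6, 13]  -> 2 point(s)
  x = 6: RHS = 9, y in [3, 16]  -> 2 point(s)
  x = 9: RHS = 16, y in [4, 15]  -> 2 point(s)
  x = 10: RHS = 17, y in [6, 13]  -> 2 point(s)
  x = 13: RHS = 5, y in [9, 10]  -> 2 point(s)
  x = 14: RHS = 16, y in [4, 15]  -> 2 point(s)
  x = 15: RHS = 16, y in [4, 15]  -> 2 point(s)
  x = 16: RHS = 11, y in [7, 12]  -> 2 point(s)
  x = 17: RHS = 7, y in [8, 11]  -> 2 point(s)
Affine points: 26. Add the point at infinity: total = 27.

#E(F_19) = 27


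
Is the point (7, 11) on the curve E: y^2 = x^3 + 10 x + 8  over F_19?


Check whether y^2 = x^3 + 10 x + 8 (mod 19) for (x, y) = (7, 11).
LHS: y^2 = 11^2 mod 19 = 7
RHS: x^3 + 10 x + 8 = 7^3 + 10*7 + 8 mod 19 = 3
LHS != RHS

No, not on the curve


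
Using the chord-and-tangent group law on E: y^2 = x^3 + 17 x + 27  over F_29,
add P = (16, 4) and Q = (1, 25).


P != Q, so use the chord formula.
s = (y2 - y1) / (x2 - x1) = (21) / (14) mod 29 = 16
x3 = s^2 - x1 - x2 mod 29 = 16^2 - 16 - 1 = 7
y3 = s (x1 - x3) - y1 mod 29 = 16 * (16 - 7) - 4 = 24

P + Q = (7, 24)


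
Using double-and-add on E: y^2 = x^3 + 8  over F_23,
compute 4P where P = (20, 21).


k = 4 = 100_2 (binary, LSB first: 001)
Double-and-add from P = (20, 21):
  bit 0 = 0: acc unchanged = O
  bit 1 = 0: acc unchanged = O
  bit 2 = 1: acc = O + (21, 0) = (21, 0)

4P = (21, 0)


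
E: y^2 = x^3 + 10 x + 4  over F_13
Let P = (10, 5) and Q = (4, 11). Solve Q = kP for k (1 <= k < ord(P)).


Enumerate multiples of P until we hit Q = (4, 11):
  1P = (10, 5)
  2P = (5, 7)
  3P = (7, 12)
  4P = (0, 2)
  5P = (4, 2)
  6P = (9, 2)
  7P = (3, 3)
  8P = (3, 10)
  9P = (9, 11)
  10P = (4, 11)
Match found at i = 10.

k = 10


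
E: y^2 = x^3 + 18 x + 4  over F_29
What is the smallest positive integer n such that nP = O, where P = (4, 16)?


Compute successive multiples of P until we hit O:
  1P = (4, 16)
  2P = (12, 11)
  3P = (22, 17)
  4P = (9, 24)
  5P = (0, 2)
  6P = (1, 9)
  7P = (23, 17)
  8P = (11, 5)
  ... (continuing to 39P)
  39P = O

ord(P) = 39


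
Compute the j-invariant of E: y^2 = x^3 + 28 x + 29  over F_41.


Delta = -16(4 a^3 + 27 b^2) mod 41 = 8
-1728 * (4 a)^3 = -1728 * (4*28)^3 mod 41 = 32
j = 32 * 8^(-1) mod 41 = 4

j = 4 (mod 41)


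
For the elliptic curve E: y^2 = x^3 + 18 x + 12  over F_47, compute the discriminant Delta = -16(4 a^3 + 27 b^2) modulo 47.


4 a^3 + 27 b^2 = 4*18^3 + 27*12^2 = 23328 + 3888 = 27216
Delta = -16 * (27216) = -435456
Delta mod 47 = 46

Delta = 46 (mod 47)


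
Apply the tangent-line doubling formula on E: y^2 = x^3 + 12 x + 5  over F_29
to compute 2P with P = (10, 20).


Doubling: s = (3 x1^2 + a) / (2 y1)
s = (3*10^2 + 12) / (2*20) mod 29 = 2
x3 = s^2 - 2 x1 mod 29 = 2^2 - 2*10 = 13
y3 = s (x1 - x3) - y1 mod 29 = 2 * (10 - 13) - 20 = 3

2P = (13, 3)


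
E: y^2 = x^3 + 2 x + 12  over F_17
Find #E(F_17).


For each x in F_17, count y with y^2 = x^3 + 2 x + 12 mod 17:
  x = 1: RHS = 15, y in [7, 10]  -> 2 point(s)
  x = 4: RHS = 16, y in [4, 13]  -> 2 point(s)
  x = 6: RHS = 2, y in [6, 11]  -> 2 point(s)
  x = 8: RHS = 13, y in [8, 9]  -> 2 point(s)
  x = 12: RHS = 13, y in [8, 9]  -> 2 point(s)
  x = 13: RHS = 8, y in [5, 12]  -> 2 point(s)
  x = 14: RHS = 13, y in [8, 9]  -> 2 point(s)
  x = 15: RHS = 0, y in [0]  -> 1 point(s)
  x = 16: RHS = 9, y in [3, 14]  -> 2 point(s)
Affine points: 17. Add the point at infinity: total = 18.

#E(F_17) = 18


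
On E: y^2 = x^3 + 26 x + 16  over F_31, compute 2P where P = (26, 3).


Doubling: s = (3 x1^2 + a) / (2 y1)
s = (3*26^2 + 26) / (2*3) mod 31 = 22
x3 = s^2 - 2 x1 mod 31 = 22^2 - 2*26 = 29
y3 = s (x1 - x3) - y1 mod 31 = 22 * (26 - 29) - 3 = 24

2P = (29, 24)


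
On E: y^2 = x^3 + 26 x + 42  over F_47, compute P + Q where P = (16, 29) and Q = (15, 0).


P != Q, so use the chord formula.
s = (y2 - y1) / (x2 - x1) = (18) / (46) mod 47 = 29
x3 = s^2 - x1 - x2 mod 47 = 29^2 - 16 - 15 = 11
y3 = s (x1 - x3) - y1 mod 47 = 29 * (16 - 11) - 29 = 22

P + Q = (11, 22)


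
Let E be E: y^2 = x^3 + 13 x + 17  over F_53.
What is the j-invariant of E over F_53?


Delta = -16(4 a^3 + 27 b^2) mod 53 = 21
-1728 * (4 a)^3 = -1728 * (4*13)^3 mod 53 = 32
j = 32 * 21^(-1) mod 53 = 52

j = 52 (mod 53)


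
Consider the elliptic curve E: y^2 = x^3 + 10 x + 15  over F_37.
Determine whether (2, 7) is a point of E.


Check whether y^2 = x^3 + 10 x + 15 (mod 37) for (x, y) = (2, 7).
LHS: y^2 = 7^2 mod 37 = 12
RHS: x^3 + 10 x + 15 = 2^3 + 10*2 + 15 mod 37 = 6
LHS != RHS

No, not on the curve


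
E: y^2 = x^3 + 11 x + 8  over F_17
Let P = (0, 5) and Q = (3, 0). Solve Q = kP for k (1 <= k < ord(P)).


Enumerate multiples of P until we hit Q = (3, 0):
  1P = (0, 5)
  2P = (16, 8)
  3P = (10, 8)
  4P = (11, 7)
  5P = (8, 9)
  6P = (5, 1)
  7P = (14, 13)
  8P = (12, 10)
  9P = (6, 1)
  10P = (2, 2)
  11P = (13, 6)
  12P = (3, 0)
Match found at i = 12.

k = 12


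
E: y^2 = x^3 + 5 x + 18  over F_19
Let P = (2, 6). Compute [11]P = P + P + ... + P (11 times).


k = 11 = 1011_2 (binary, LSB first: 1101)
Double-and-add from P = (2, 6):
  bit 0 = 1: acc = O + (2, 6) = (2, 6)
  bit 1 = 1: acc = (2, 6) + (5, 4) = (4, 8)
  bit 2 = 0: acc unchanged = (4, 8)
  bit 3 = 1: acc = (4, 8) + (14, 18) = (2, 13)

11P = (2, 13)


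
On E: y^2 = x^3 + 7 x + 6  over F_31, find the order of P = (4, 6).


Compute successive multiples of P until we hit O:
  1P = (4, 6)
  2P = (27, 10)
  3P = (8, 27)
  4P = (2, 20)
  5P = (12, 19)
  6P = (22, 19)
  7P = (6, 27)
  8P = (15, 18)
  ... (continuing to 28P)
  28P = O

ord(P) = 28


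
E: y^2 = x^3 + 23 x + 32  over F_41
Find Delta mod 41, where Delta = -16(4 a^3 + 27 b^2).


4 a^3 + 27 b^2 = 4*23^3 + 27*32^2 = 48668 + 27648 = 76316
Delta = -16 * (76316) = -1221056
Delta mod 41 = 6

Delta = 6 (mod 41)


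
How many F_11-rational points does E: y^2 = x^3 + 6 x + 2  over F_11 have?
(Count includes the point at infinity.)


For each x in F_11, count y with y^2 = x^3 + 6 x + 2 mod 11:
  x = 1: RHS = 9, y in [3, 8]  -> 2 point(s)
  x = 2: RHS = 0, y in [0]  -> 1 point(s)
  x = 3: RHS = 3, y in [5, 6]  -> 2 point(s)
  x = 5: RHS = 3, y in [5, 6]  -> 2 point(s)
  x = 6: RHS = 1, y in [1, 10]  -> 2 point(s)
  x = 8: RHS = 1, y in [1, 10]  -> 2 point(s)
  x = 9: RHS = 4, y in [2, 9]  -> 2 point(s)
Affine points: 13. Add the point at infinity: total = 14.

#E(F_11) = 14


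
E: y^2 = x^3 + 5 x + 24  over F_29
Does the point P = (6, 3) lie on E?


Check whether y^2 = x^3 + 5 x + 24 (mod 29) for (x, y) = (6, 3).
LHS: y^2 = 3^2 mod 29 = 9
RHS: x^3 + 5 x + 24 = 6^3 + 5*6 + 24 mod 29 = 9
LHS = RHS

Yes, on the curve


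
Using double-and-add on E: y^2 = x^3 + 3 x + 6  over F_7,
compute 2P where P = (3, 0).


k = 2 = 10_2 (binary, LSB first: 01)
Double-and-add from P = (3, 0):
  bit 0 = 0: acc unchanged = O
  bit 1 = 1: acc = O + O = O

2P = O


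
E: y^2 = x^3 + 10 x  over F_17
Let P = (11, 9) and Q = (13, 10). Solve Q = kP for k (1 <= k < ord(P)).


Enumerate multiples of P until we hit Q = (13, 10):
  1P = (11, 9)
  2P = (13, 10)
Match found at i = 2.

k = 2


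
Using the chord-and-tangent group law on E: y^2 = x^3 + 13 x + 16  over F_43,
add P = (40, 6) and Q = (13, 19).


P != Q, so use the chord formula.
s = (y2 - y1) / (x2 - x1) = (13) / (16) mod 43 = 25
x3 = s^2 - x1 - x2 mod 43 = 25^2 - 40 - 13 = 13
y3 = s (x1 - x3) - y1 mod 43 = 25 * (40 - 13) - 6 = 24

P + Q = (13, 24)


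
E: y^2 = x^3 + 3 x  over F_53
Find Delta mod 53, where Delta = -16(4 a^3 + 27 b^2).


4 a^3 + 27 b^2 = 4*3^3 + 27*0^2 = 108 + 0 = 108
Delta = -16 * (108) = -1728
Delta mod 53 = 21

Delta = 21 (mod 53)


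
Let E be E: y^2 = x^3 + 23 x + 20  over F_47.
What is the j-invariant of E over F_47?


Delta = -16(4 a^3 + 27 b^2) mod 47 = 27
-1728 * (4 a)^3 = -1728 * (4*23)^3 mod 47 = 6
j = 6 * 27^(-1) mod 47 = 42

j = 42 (mod 47)


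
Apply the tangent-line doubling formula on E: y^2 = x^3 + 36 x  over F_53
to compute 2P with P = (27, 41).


Doubling: s = (3 x1^2 + a) / (2 y1)
s = (3*27^2 + 36) / (2*41) mod 53 = 20
x3 = s^2 - 2 x1 mod 53 = 20^2 - 2*27 = 28
y3 = s (x1 - x3) - y1 mod 53 = 20 * (27 - 28) - 41 = 45

2P = (28, 45)


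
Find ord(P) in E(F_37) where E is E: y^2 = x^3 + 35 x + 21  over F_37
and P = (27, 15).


Compute successive multiples of P until we hit O:
  1P = (27, 15)
  2P = (8, 6)
  3P = (30, 5)
  4P = (24, 12)
  5P = (24, 25)
  6P = (30, 32)
  7P = (8, 31)
  8P = (27, 22)
  ... (continuing to 9P)
  9P = O

ord(P) = 9


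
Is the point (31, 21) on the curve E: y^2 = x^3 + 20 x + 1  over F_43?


Check whether y^2 = x^3 + 20 x + 1 (mod 43) for (x, y) = (31, 21).
LHS: y^2 = 21^2 mod 43 = 11
RHS: x^3 + 20 x + 1 = 31^3 + 20*31 + 1 mod 43 = 11
LHS = RHS

Yes, on the curve


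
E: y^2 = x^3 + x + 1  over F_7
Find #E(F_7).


For each x in F_7, count y with y^2 = x^3 + 1 x + 1 mod 7:
  x = 0: RHS = 1, y in [1, 6]  -> 2 point(s)
  x = 2: RHS = 4, y in [2, 5]  -> 2 point(s)
Affine points: 4. Add the point at infinity: total = 5.

#E(F_7) = 5


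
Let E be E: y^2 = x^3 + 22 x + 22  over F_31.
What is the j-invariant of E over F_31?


Delta = -16(4 a^3 + 27 b^2) mod 31 = 8
-1728 * (4 a)^3 = -1728 * (4*22)^3 mod 31 = 23
j = 23 * 8^(-1) mod 31 = 30

j = 30 (mod 31)


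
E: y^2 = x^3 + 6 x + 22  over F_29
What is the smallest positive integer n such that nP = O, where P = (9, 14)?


Compute successive multiples of P until we hit O:
  1P = (9, 14)
  2P = (10, 3)
  3P = (15, 23)
  4P = (0, 14)
  5P = (20, 15)
  6P = (6, 10)
  7P = (19, 21)
  8P = (7, 28)
  ... (continuing to 36P)
  36P = O

ord(P) = 36


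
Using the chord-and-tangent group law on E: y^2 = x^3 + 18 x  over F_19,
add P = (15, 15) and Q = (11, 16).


P != Q, so use the chord formula.
s = (y2 - y1) / (x2 - x1) = (1) / (15) mod 19 = 14
x3 = s^2 - x1 - x2 mod 19 = 14^2 - 15 - 11 = 18
y3 = s (x1 - x3) - y1 mod 19 = 14 * (15 - 18) - 15 = 0

P + Q = (18, 0)


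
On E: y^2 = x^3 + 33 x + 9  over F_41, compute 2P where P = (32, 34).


Doubling: s = (3 x1^2 + a) / (2 y1)
s = (3*32^2 + 33) / (2*34) mod 41 = 33
x3 = s^2 - 2 x1 mod 41 = 33^2 - 2*32 = 0
y3 = s (x1 - x3) - y1 mod 41 = 33 * (32 - 0) - 34 = 38

2P = (0, 38)


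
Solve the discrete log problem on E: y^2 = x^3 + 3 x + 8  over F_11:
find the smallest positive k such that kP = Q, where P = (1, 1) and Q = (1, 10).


Enumerate multiples of P until we hit Q = (1, 10):
  1P = (1, 1)
  2P = (7, 3)
  3P = (8, 4)
  4P = (6, 0)
  5P = (8, 7)
  6P = (7, 8)
  7P = (1, 10)
Match found at i = 7.

k = 7


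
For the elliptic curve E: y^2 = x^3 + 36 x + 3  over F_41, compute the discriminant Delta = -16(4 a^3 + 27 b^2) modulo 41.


4 a^3 + 27 b^2 = 4*36^3 + 27*3^2 = 186624 + 243 = 186867
Delta = -16 * (186867) = -2989872
Delta mod 41 = 12

Delta = 12 (mod 41)


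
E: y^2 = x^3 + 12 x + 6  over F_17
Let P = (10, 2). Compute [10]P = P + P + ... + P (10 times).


k = 10 = 1010_2 (binary, LSB first: 0101)
Double-and-add from P = (10, 2):
  bit 0 = 0: acc unchanged = O
  bit 1 = 1: acc = O + (12, 12) = (12, 12)
  bit 2 = 0: acc unchanged = (12, 12)
  bit 3 = 1: acc = (12, 12) + (1, 6) = (5, 15)

10P = (5, 15)


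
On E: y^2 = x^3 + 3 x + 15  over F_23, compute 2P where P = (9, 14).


Doubling: s = (3 x1^2 + a) / (2 y1)
s = (3*9^2 + 3) / (2*14) mod 23 = 17
x3 = s^2 - 2 x1 mod 23 = 17^2 - 2*9 = 18
y3 = s (x1 - x3) - y1 mod 23 = 17 * (9 - 18) - 14 = 17

2P = (18, 17)


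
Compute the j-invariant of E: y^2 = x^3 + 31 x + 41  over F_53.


Delta = -16(4 a^3 + 27 b^2) mod 53 = 12
-1728 * (4 a)^3 = -1728 * (4*31)^3 mod 53 = 42
j = 42 * 12^(-1) mod 53 = 30

j = 30 (mod 53)


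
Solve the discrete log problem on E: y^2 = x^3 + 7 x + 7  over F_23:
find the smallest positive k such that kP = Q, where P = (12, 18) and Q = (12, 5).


Enumerate multiples of P until we hit Q = (12, 5):
  1P = (12, 18)
  2P = (11, 14)
  3P = (16, 12)
  4P = (3, 3)
  5P = (21, 13)
  6P = (17, 18)
  7P = (17, 5)
  8P = (21, 10)
  9P = (3, 20)
  10P = (16, 11)
  11P = (11, 9)
  12P = (12, 5)
Match found at i = 12.

k = 12


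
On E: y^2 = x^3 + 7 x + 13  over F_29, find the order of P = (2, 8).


Compute successive multiples of P until we hit O:
  1P = (2, 8)
  2P = (5, 12)
  3P = (27, 7)
  4P = (20, 2)
  5P = (20, 27)
  6P = (27, 22)
  7P = (5, 17)
  8P = (2, 21)
  ... (continuing to 9P)
  9P = O

ord(P) = 9


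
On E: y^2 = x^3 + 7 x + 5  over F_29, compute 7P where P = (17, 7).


k = 7 = 111_2 (binary, LSB first: 111)
Double-and-add from P = (17, 7):
  bit 0 = 1: acc = O + (17, 7) = (17, 7)
  bit 1 = 1: acc = (17, 7) + (1, 10) = (15, 18)
  bit 2 = 1: acc = (15, 18) + (20, 24) = (14, 18)

7P = (14, 18)


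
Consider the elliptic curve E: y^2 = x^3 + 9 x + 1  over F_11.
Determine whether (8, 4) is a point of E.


Check whether y^2 = x^3 + 9 x + 1 (mod 11) for (x, y) = (8, 4).
LHS: y^2 = 4^2 mod 11 = 5
RHS: x^3 + 9 x + 1 = 8^3 + 9*8 + 1 mod 11 = 2
LHS != RHS

No, not on the curve


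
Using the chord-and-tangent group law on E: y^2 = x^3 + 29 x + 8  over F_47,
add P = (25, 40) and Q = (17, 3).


P != Q, so use the chord formula.
s = (y2 - y1) / (x2 - x1) = (10) / (39) mod 47 = 34
x3 = s^2 - x1 - x2 mod 47 = 34^2 - 25 - 17 = 33
y3 = s (x1 - x3) - y1 mod 47 = 34 * (25 - 33) - 40 = 17

P + Q = (33, 17)


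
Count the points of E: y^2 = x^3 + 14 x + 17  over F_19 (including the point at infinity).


For each x in F_19, count y with y^2 = x^3 + 14 x + 17 mod 19:
  x = 0: RHS = 17, y in [6, 13]  -> 2 point(s)
  x = 4: RHS = 4, y in [2, 17]  -> 2 point(s)
  x = 9: RHS = 17, y in [6, 13]  -> 2 point(s)
  x = 10: RHS = 17, y in [6, 13]  -> 2 point(s)
  x = 11: RHS = 1, y in [1, 18]  -> 2 point(s)
  x = 15: RHS = 11, y in [7, 12]  -> 2 point(s)
  x = 16: RHS = 5, y in [9, 10]  -> 2 point(s)
  x = 17: RHS = 0, y in [0]  -> 1 point(s)
Affine points: 15. Add the point at infinity: total = 16.

#E(F_19) = 16


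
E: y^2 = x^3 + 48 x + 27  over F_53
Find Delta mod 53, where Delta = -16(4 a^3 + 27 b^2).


4 a^3 + 27 b^2 = 4*48^3 + 27*27^2 = 442368 + 19683 = 462051
Delta = -16 * (462051) = -7392816
Delta mod 53 = 48

Delta = 48 (mod 53)


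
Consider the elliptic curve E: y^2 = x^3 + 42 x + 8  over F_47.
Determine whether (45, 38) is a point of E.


Check whether y^2 = x^3 + 42 x + 8 (mod 47) for (x, y) = (45, 38).
LHS: y^2 = 38^2 mod 47 = 34
RHS: x^3 + 42 x + 8 = 45^3 + 42*45 + 8 mod 47 = 10
LHS != RHS

No, not on the curve


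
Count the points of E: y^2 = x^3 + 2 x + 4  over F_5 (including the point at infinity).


For each x in F_5, count y with y^2 = x^3 + 2 x + 4 mod 5:
  x = 0: RHS = 4, y in [2, 3]  -> 2 point(s)
  x = 2: RHS = 1, y in [1, 4]  -> 2 point(s)
  x = 4: RHS = 1, y in [1, 4]  -> 2 point(s)
Affine points: 6. Add the point at infinity: total = 7.

#E(F_5) = 7


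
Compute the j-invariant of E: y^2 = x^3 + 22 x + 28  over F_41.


Delta = -16(4 a^3 + 27 b^2) mod 41 = 2
-1728 * (4 a)^3 = -1728 * (4*22)^3 mod 41 = 16
j = 16 * 2^(-1) mod 41 = 8

j = 8 (mod 41)


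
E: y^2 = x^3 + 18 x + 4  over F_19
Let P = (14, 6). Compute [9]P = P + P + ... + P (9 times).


k = 9 = 1001_2 (binary, LSB first: 1001)
Double-and-add from P = (14, 6):
  bit 0 = 1: acc = O + (14, 6) = (14, 6)
  bit 1 = 0: acc unchanged = (14, 6)
  bit 2 = 0: acc unchanged = (14, 6)
  bit 3 = 1: acc = (14, 6) + (18, 17) = (10, 5)

9P = (10, 5)


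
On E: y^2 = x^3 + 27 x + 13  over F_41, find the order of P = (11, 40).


Compute successive multiples of P until we hit O:
  1P = (11, 40)
  2P = (37, 28)
  3P = (33, 8)
  4P = (33, 33)
  5P = (37, 13)
  6P = (11, 1)
  7P = O

ord(P) = 7


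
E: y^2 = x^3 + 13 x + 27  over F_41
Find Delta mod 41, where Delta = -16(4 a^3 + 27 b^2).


4 a^3 + 27 b^2 = 4*13^3 + 27*27^2 = 8788 + 19683 = 28471
Delta = -16 * (28471) = -455536
Delta mod 41 = 15

Delta = 15 (mod 41)


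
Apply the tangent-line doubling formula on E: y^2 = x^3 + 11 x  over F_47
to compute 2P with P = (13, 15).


Doubling: s = (3 x1^2 + a) / (2 y1)
s = (3*13^2 + 11) / (2*15) mod 47 = 11
x3 = s^2 - 2 x1 mod 47 = 11^2 - 2*13 = 1
y3 = s (x1 - x3) - y1 mod 47 = 11 * (13 - 1) - 15 = 23

2P = (1, 23)


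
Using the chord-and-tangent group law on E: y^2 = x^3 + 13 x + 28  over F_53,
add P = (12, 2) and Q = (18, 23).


P != Q, so use the chord formula.
s = (y2 - y1) / (x2 - x1) = (21) / (6) mod 53 = 30
x3 = s^2 - x1 - x2 mod 53 = 30^2 - 12 - 18 = 22
y3 = s (x1 - x3) - y1 mod 53 = 30 * (12 - 22) - 2 = 16

P + Q = (22, 16)


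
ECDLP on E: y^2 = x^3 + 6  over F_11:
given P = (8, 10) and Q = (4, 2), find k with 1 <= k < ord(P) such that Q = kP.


Enumerate multiples of P until we hit Q = (4, 2):
  1P = (8, 10)
  2P = (4, 2)
Match found at i = 2.

k = 2


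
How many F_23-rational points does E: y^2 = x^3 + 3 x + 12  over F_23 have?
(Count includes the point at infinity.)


For each x in F_23, count y with y^2 = x^3 + 3 x + 12 mod 23:
  x = 0: RHS = 12, y in [9, 14]  -> 2 point(s)
  x = 1: RHS = 16, y in [4, 19]  -> 2 point(s)
  x = 2: RHS = 3, y in [7, 16]  -> 2 point(s)
  x = 3: RHS = 2, y in [5, 18]  -> 2 point(s)
  x = 6: RHS = 16, y in [4, 19]  -> 2 point(s)
  x = 7: RHS = 8, y in [10, 13]  -> 2 point(s)
  x = 9: RHS = 9, y in [3, 20]  -> 2 point(s)
  x = 16: RHS = 16, y in [4, 19]  -> 2 point(s)
  x = 17: RHS = 8, y in [10, 13]  -> 2 point(s)
  x = 22: RHS = 8, y in [10, 13]  -> 2 point(s)
Affine points: 20. Add the point at infinity: total = 21.

#E(F_23) = 21


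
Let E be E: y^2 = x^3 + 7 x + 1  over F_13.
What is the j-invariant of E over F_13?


Delta = -16(4 a^3 + 27 b^2) mod 13 = 2
-1728 * (4 a)^3 = -1728 * (4*7)^3 mod 13 = 8
j = 8 * 2^(-1) mod 13 = 4

j = 4 (mod 13)


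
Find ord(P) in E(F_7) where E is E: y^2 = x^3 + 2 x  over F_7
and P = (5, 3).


Compute successive multiples of P until we hit O:
  1P = (5, 3)
  2P = (4, 4)
  3P = (6, 5)
  4P = (0, 0)
  5P = (6, 2)
  6P = (4, 3)
  7P = (5, 4)
  8P = O

ord(P) = 8


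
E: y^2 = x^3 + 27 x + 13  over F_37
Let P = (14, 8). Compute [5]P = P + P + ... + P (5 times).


k = 5 = 101_2 (binary, LSB first: 101)
Double-and-add from P = (14, 8):
  bit 0 = 1: acc = O + (14, 8) = (14, 8)
  bit 1 = 0: acc unchanged = (14, 8)
  bit 2 = 1: acc = (14, 8) + (30, 31) = (14, 29)

5P = (14, 29)


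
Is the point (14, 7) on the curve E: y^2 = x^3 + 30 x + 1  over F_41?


Check whether y^2 = x^3 + 30 x + 1 (mod 41) for (x, y) = (14, 7).
LHS: y^2 = 7^2 mod 41 = 8
RHS: x^3 + 30 x + 1 = 14^3 + 30*14 + 1 mod 41 = 8
LHS = RHS

Yes, on the curve


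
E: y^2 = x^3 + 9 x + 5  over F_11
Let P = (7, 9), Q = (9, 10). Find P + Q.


P != Q, so use the chord formula.
s = (y2 - y1) / (x2 - x1) = (1) / (2) mod 11 = 6
x3 = s^2 - x1 - x2 mod 11 = 6^2 - 7 - 9 = 9
y3 = s (x1 - x3) - y1 mod 11 = 6 * (7 - 9) - 9 = 1

P + Q = (9, 1)


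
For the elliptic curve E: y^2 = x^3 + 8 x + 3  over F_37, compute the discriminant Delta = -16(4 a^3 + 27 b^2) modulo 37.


4 a^3 + 27 b^2 = 4*8^3 + 27*3^2 = 2048 + 243 = 2291
Delta = -16 * (2291) = -36656
Delta mod 37 = 11

Delta = 11 (mod 37)


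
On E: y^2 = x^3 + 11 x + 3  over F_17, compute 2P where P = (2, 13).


Doubling: s = (3 x1^2 + a) / (2 y1)
s = (3*2^2 + 11) / (2*13) mod 17 = 12
x3 = s^2 - 2 x1 mod 17 = 12^2 - 2*2 = 4
y3 = s (x1 - x3) - y1 mod 17 = 12 * (2 - 4) - 13 = 14

2P = (4, 14)


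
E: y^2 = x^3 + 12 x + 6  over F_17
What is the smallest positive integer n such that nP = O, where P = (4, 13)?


Compute successive multiples of P until we hit O:
  1P = (4, 13)
  2P = (10, 15)
  3P = (5, 15)
  4P = (12, 5)
  5P = (2, 2)
  6P = (3, 1)
  7P = (1, 6)
  8P = (8, 6)
  ... (continuing to 23P)
  23P = O

ord(P) = 23


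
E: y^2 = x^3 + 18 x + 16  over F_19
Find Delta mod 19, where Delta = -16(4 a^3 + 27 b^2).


4 a^3 + 27 b^2 = 4*18^3 + 27*16^2 = 23328 + 6912 = 30240
Delta = -16 * (30240) = -483840
Delta mod 19 = 14

Delta = 14 (mod 19)


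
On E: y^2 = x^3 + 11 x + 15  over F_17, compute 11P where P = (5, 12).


k = 11 = 1011_2 (binary, LSB first: 1101)
Double-and-add from P = (5, 12):
  bit 0 = 1: acc = O + (5, 12) = (5, 12)
  bit 1 = 1: acc = (5, 12) + (15, 6) = (13, 3)
  bit 2 = 0: acc unchanged = (13, 3)
  bit 3 = 1: acc = (13, 3) + (4, 15) = (15, 11)

11P = (15, 11)


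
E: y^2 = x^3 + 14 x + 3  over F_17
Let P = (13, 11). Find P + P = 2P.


Doubling: s = (3 x1^2 + a) / (2 y1)
s = (3*13^2 + 14) / (2*11) mod 17 = 9
x3 = s^2 - 2 x1 mod 17 = 9^2 - 2*13 = 4
y3 = s (x1 - x3) - y1 mod 17 = 9 * (13 - 4) - 11 = 2

2P = (4, 2)


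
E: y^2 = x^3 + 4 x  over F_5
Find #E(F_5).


For each x in F_5, count y with y^2 = x^3 + 4 x + 0 mod 5:
  x = 0: RHS = 0, y in [0]  -> 1 point(s)
  x = 1: RHS = 0, y in [0]  -> 1 point(s)
  x = 2: RHS = 1, y in [1, 4]  -> 2 point(s)
  x = 3: RHS = 4, y in [2, 3]  -> 2 point(s)
  x = 4: RHS = 0, y in [0]  -> 1 point(s)
Affine points: 7. Add the point at infinity: total = 8.

#E(F_5) = 8


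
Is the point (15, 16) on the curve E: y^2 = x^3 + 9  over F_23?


Check whether y^2 = x^3 + 0 x + 9 (mod 23) for (x, y) = (15, 16).
LHS: y^2 = 16^2 mod 23 = 3
RHS: x^3 + 0 x + 9 = 15^3 + 0*15 + 9 mod 23 = 3
LHS = RHS

Yes, on the curve


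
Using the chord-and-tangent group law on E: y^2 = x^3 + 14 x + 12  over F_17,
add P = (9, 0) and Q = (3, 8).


P != Q, so use the chord formula.
s = (y2 - y1) / (x2 - x1) = (8) / (11) mod 17 = 10
x3 = s^2 - x1 - x2 mod 17 = 10^2 - 9 - 3 = 3
y3 = s (x1 - x3) - y1 mod 17 = 10 * (9 - 3) - 0 = 9

P + Q = (3, 9)


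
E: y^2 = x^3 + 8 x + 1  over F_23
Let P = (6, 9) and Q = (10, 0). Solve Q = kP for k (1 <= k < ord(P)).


Enumerate multiples of P until we hit Q = (10, 0):
  1P = (6, 9)
  2P = (0, 22)
  3P = (7, 20)
  4P = (16, 19)
  5P = (2, 18)
  6P = (10, 0)
Match found at i = 6.

k = 6


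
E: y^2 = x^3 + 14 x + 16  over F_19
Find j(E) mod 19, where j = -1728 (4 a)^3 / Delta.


Delta = -16(4 a^3 + 27 b^2) mod 19 = 8
-1728 * (4 a)^3 = -1728 * (4*14)^3 mod 19 = 18
j = 18 * 8^(-1) mod 19 = 7

j = 7 (mod 19)


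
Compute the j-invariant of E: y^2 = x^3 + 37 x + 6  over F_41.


Delta = -16(4 a^3 + 27 b^2) mod 41 = 24
-1728 * (4 a)^3 = -1728 * (4*37)^3 mod 41 = 17
j = 17 * 24^(-1) mod 41 = 40

j = 40 (mod 41)


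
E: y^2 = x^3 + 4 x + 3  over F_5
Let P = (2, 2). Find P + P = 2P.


Doubling: s = (3 x1^2 + a) / (2 y1)
s = (3*2^2 + 4) / (2*2) mod 5 = 4
x3 = s^2 - 2 x1 mod 5 = 4^2 - 2*2 = 2
y3 = s (x1 - x3) - y1 mod 5 = 4 * (2 - 2) - 2 = 3

2P = (2, 3)


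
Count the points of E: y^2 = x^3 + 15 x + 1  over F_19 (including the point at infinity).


For each x in F_19, count y with y^2 = x^3 + 15 x + 1 mod 19:
  x = 0: RHS = 1, y in [1, 18]  -> 2 point(s)
  x = 1: RHS = 17, y in [6, 13]  -> 2 point(s)
  x = 2: RHS = 1, y in [1, 18]  -> 2 point(s)
  x = 3: RHS = 16, y in [4, 15]  -> 2 point(s)
  x = 4: RHS = 11, y in [7, 12]  -> 2 point(s)
  x = 5: RHS = 11, y in [7, 12]  -> 2 point(s)
  x = 8: RHS = 6, y in [5, 14]  -> 2 point(s)
  x = 10: RHS = 11, y in [7, 12]  -> 2 point(s)
  x = 12: RHS = 9, y in [3, 16]  -> 2 point(s)
  x = 16: RHS = 5, y in [9, 10]  -> 2 point(s)
  x = 17: RHS = 1, y in [1, 18]  -> 2 point(s)
  x = 18: RHS = 4, y in [2, 17]  -> 2 point(s)
Affine points: 24. Add the point at infinity: total = 25.

#E(F_19) = 25


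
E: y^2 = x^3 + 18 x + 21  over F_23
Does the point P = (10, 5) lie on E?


Check whether y^2 = x^3 + 18 x + 21 (mod 23) for (x, y) = (10, 5).
LHS: y^2 = 5^2 mod 23 = 2
RHS: x^3 + 18 x + 21 = 10^3 + 18*10 + 21 mod 23 = 5
LHS != RHS

No, not on the curve


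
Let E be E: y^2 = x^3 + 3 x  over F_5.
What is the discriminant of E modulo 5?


4 a^3 + 27 b^2 = 4*3^3 + 27*0^2 = 108 + 0 = 108
Delta = -16 * (108) = -1728
Delta mod 5 = 2

Delta = 2 (mod 5)


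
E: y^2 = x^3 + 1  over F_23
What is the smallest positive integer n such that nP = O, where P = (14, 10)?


Compute successive multiples of P until we hit O:
  1P = (14, 10)
  2P = (1, 18)
  3P = (16, 16)
  4P = (2, 3)
  5P = (19, 12)
  6P = (15, 8)
  7P = (21, 4)
  8P = (0, 1)
  ... (continuing to 24P)
  24P = O

ord(P) = 24


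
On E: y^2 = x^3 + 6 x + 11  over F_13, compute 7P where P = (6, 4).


k = 7 = 111_2 (binary, LSB first: 111)
Double-and-add from P = (6, 4):
  bit 0 = 1: acc = O + (6, 4) = (6, 4)
  bit 1 = 1: acc = (6, 4) + (5, 7) = (11, 11)
  bit 2 = 1: acc = (11, 11) + (12, 11) = (3, 2)

7P = (3, 2)


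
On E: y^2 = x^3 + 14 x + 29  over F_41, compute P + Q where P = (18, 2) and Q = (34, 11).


P != Q, so use the chord formula.
s = (y2 - y1) / (x2 - x1) = (9) / (16) mod 41 = 39
x3 = s^2 - x1 - x2 mod 41 = 39^2 - 18 - 34 = 34
y3 = s (x1 - x3) - y1 mod 41 = 39 * (18 - 34) - 2 = 30

P + Q = (34, 30)


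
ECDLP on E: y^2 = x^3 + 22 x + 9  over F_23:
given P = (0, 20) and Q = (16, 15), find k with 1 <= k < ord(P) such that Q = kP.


Enumerate multiples of P until we hit Q = (16, 15):
  1P = (0, 20)
  2P = (16, 8)
  3P = (9, 4)
  4P = (20, 13)
  5P = (11, 8)
  6P = (13, 13)
  7P = (19, 15)
  8P = (7, 0)
  9P = (19, 8)
  10P = (13, 10)
  11P = (11, 15)
  12P = (20, 10)
  13P = (9, 19)
  14P = (16, 15)
Match found at i = 14.

k = 14


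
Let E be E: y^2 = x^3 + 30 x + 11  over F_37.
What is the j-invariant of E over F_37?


Delta = -16(4 a^3 + 27 b^2) mod 37 = 20
-1728 * (4 a)^3 = -1728 * (4*30)^3 mod 37 = 27
j = 27 * 20^(-1) mod 37 = 18

j = 18 (mod 37)


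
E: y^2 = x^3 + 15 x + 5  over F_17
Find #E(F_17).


For each x in F_17, count y with y^2 = x^3 + 15 x + 5 mod 17:
  x = 1: RHS = 4, y in [2, 15]  -> 2 point(s)
  x = 2: RHS = 9, y in [3, 14]  -> 2 point(s)
  x = 3: RHS = 9, y in [3, 14]  -> 2 point(s)
  x = 5: RHS = 1, y in [1, 16]  -> 2 point(s)
  x = 8: RHS = 8, y in [5, 12]  -> 2 point(s)
  x = 9: RHS = 2, y in [6, 11]  -> 2 point(s)
  x = 10: RHS = 16, y in [4, 13]  -> 2 point(s)
  x = 12: RHS = 9, y in [3, 14]  -> 2 point(s)
  x = 13: RHS = 0, y in [0]  -> 1 point(s)
  x = 14: RHS = 1, y in [1, 16]  -> 2 point(s)
  x = 15: RHS = 1, y in [1, 16]  -> 2 point(s)
Affine points: 21. Add the point at infinity: total = 22.

#E(F_17) = 22


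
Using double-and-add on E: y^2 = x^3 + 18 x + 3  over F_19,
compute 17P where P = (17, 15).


k = 17 = 10001_2 (binary, LSB first: 10001)
Double-and-add from P = (17, 15):
  bit 0 = 1: acc = O + (17, 15) = (17, 15)
  bit 1 = 0: acc unchanged = (17, 15)
  bit 2 = 0: acc unchanged = (17, 15)
  bit 3 = 0: acc unchanged = (17, 15)
  bit 4 = 1: acc = (17, 15) + (2, 16) = (6, 2)

17P = (6, 2)


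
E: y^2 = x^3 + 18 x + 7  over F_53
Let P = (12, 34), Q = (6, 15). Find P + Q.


P != Q, so use the chord formula.
s = (y2 - y1) / (x2 - x1) = (34) / (47) mod 53 = 12
x3 = s^2 - x1 - x2 mod 53 = 12^2 - 12 - 6 = 20
y3 = s (x1 - x3) - y1 mod 53 = 12 * (12 - 20) - 34 = 29

P + Q = (20, 29)


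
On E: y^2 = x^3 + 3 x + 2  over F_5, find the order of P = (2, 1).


Compute successive multiples of P until we hit O:
  1P = (2, 1)
  2P = (1, 4)
  3P = (1, 1)
  4P = (2, 4)
  5P = O

ord(P) = 5


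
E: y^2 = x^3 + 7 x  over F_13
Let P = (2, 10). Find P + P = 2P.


Doubling: s = (3 x1^2 + a) / (2 y1)
s = (3*2^2 + 7) / (2*10) mod 13 = 12
x3 = s^2 - 2 x1 mod 13 = 12^2 - 2*2 = 10
y3 = s (x1 - x3) - y1 mod 13 = 12 * (2 - 10) - 10 = 11

2P = (10, 11)


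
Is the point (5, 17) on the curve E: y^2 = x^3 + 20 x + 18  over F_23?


Check whether y^2 = x^3 + 20 x + 18 (mod 23) for (x, y) = (5, 17).
LHS: y^2 = 17^2 mod 23 = 13
RHS: x^3 + 20 x + 18 = 5^3 + 20*5 + 18 mod 23 = 13
LHS = RHS

Yes, on the curve


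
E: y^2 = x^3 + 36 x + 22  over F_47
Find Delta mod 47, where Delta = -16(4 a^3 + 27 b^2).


4 a^3 + 27 b^2 = 4*36^3 + 27*22^2 = 186624 + 13068 = 199692
Delta = -16 * (199692) = -3195072
Delta mod 47 = 35

Delta = 35 (mod 47)


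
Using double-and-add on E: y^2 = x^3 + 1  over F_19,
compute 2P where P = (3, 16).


k = 2 = 10_2 (binary, LSB first: 01)
Double-and-add from P = (3, 16):
  bit 0 = 0: acc unchanged = O
  bit 1 = 1: acc = O + (0, 18) = (0, 18)

2P = (0, 18)


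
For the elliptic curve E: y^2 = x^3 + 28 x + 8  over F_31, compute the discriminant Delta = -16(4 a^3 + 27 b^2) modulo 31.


4 a^3 + 27 b^2 = 4*28^3 + 27*8^2 = 87808 + 1728 = 89536
Delta = -16 * (89536) = -1432576
Delta mod 31 = 27

Delta = 27 (mod 31)


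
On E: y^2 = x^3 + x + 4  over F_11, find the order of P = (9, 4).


Compute successive multiples of P until we hit O:
  1P = (9, 4)
  2P = (2, 6)
  3P = (3, 10)
  4P = (0, 9)
  5P = (0, 2)
  6P = (3, 1)
  7P = (2, 5)
  8P = (9, 7)
  ... (continuing to 9P)
  9P = O

ord(P) = 9


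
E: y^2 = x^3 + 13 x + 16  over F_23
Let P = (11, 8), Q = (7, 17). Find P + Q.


P != Q, so use the chord formula.
s = (y2 - y1) / (x2 - x1) = (9) / (19) mod 23 = 15
x3 = s^2 - x1 - x2 mod 23 = 15^2 - 11 - 7 = 0
y3 = s (x1 - x3) - y1 mod 23 = 15 * (11 - 0) - 8 = 19

P + Q = (0, 19)


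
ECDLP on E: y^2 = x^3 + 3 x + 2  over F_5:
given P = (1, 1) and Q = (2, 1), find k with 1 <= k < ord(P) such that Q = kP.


Enumerate multiples of P until we hit Q = (2, 1):
  1P = (1, 1)
  2P = (2, 1)
Match found at i = 2.

k = 2


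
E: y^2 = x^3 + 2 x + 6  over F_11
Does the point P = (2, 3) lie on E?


Check whether y^2 = x^3 + 2 x + 6 (mod 11) for (x, y) = (2, 3).
LHS: y^2 = 3^2 mod 11 = 9
RHS: x^3 + 2 x + 6 = 2^3 + 2*2 + 6 mod 11 = 7
LHS != RHS

No, not on the curve


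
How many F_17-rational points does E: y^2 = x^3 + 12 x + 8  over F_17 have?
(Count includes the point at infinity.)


For each x in F_17, count y with y^2 = x^3 + 12 x + 8 mod 17:
  x = 0: RHS = 8, y in [5, 12]  -> 2 point(s)
  x = 1: RHS = 4, y in [2, 15]  -> 2 point(s)
  x = 4: RHS = 1, y in [1, 16]  -> 2 point(s)
  x = 8: RHS = 4, y in [2, 15]  -> 2 point(s)
  x = 11: RHS = 9, y in [3, 14]  -> 2 point(s)
  x = 13: RHS = 15, y in [7, 10]  -> 2 point(s)
  x = 14: RHS = 13, y in [8, 9]  -> 2 point(s)
Affine points: 14. Add the point at infinity: total = 15.

#E(F_17) = 15


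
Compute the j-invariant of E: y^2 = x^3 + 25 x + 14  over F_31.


Delta = -16(4 a^3 + 27 b^2) mod 31 = 18
-1728 * (4 a)^3 = -1728 * (4*25)^3 mod 31 = 16
j = 16 * 18^(-1) mod 31 = 25

j = 25 (mod 31)


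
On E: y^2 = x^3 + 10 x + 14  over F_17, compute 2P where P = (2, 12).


Doubling: s = (3 x1^2 + a) / (2 y1)
s = (3*2^2 + 10) / (2*12) mod 17 = 8
x3 = s^2 - 2 x1 mod 17 = 8^2 - 2*2 = 9
y3 = s (x1 - x3) - y1 mod 17 = 8 * (2 - 9) - 12 = 0

2P = (9, 0)


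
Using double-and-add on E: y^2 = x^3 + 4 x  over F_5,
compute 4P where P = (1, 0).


k = 4 = 100_2 (binary, LSB first: 001)
Double-and-add from P = (1, 0):
  bit 0 = 0: acc unchanged = O
  bit 1 = 0: acc unchanged = O
  bit 2 = 1: acc = O + O = O

4P = O


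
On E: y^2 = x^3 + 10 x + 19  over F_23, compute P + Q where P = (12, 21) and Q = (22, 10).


P != Q, so use the chord formula.
s = (y2 - y1) / (x2 - x1) = (12) / (10) mod 23 = 15
x3 = s^2 - x1 - x2 mod 23 = 15^2 - 12 - 22 = 7
y3 = s (x1 - x3) - y1 mod 23 = 15 * (12 - 7) - 21 = 8

P + Q = (7, 8)


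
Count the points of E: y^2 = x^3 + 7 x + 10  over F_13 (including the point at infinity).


For each x in F_13, count y with y^2 = x^3 + 7 x + 10 mod 13:
  x = 0: RHS = 10, y in [6, 7]  -> 2 point(s)
  x = 5: RHS = 1, y in [1, 12]  -> 2 point(s)
  x = 7: RHS = 12, y in [5, 8]  -> 2 point(s)
  x = 9: RHS = 9, y in [3, 10]  -> 2 point(s)
  x = 10: RHS = 1, y in [1, 12]  -> 2 point(s)
  x = 11: RHS = 1, y in [1, 12]  -> 2 point(s)
Affine points: 12. Add the point at infinity: total = 13.

#E(F_13) = 13


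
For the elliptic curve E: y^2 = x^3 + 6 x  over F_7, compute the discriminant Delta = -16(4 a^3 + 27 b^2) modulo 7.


4 a^3 + 27 b^2 = 4*6^3 + 27*0^2 = 864 + 0 = 864
Delta = -16 * (864) = -13824
Delta mod 7 = 1

Delta = 1 (mod 7)


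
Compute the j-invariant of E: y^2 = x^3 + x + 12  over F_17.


Delta = -16(4 a^3 + 27 b^2) mod 17 = 16
-1728 * (4 a)^3 = -1728 * (4*1)^3 mod 17 = 10
j = 10 * 16^(-1) mod 17 = 7

j = 7 (mod 17)


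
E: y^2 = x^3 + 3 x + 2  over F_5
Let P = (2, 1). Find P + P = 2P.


Doubling: s = (3 x1^2 + a) / (2 y1)
s = (3*2^2 + 3) / (2*1) mod 5 = 0
x3 = s^2 - 2 x1 mod 5 = 0^2 - 2*2 = 1
y3 = s (x1 - x3) - y1 mod 5 = 0 * (2 - 1) - 1 = 4

2P = (1, 4)


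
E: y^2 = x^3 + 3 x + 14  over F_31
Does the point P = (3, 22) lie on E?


Check whether y^2 = x^3 + 3 x + 14 (mod 31) for (x, y) = (3, 22).
LHS: y^2 = 22^2 mod 31 = 19
RHS: x^3 + 3 x + 14 = 3^3 + 3*3 + 14 mod 31 = 19
LHS = RHS

Yes, on the curve


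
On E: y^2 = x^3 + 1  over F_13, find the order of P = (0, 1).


Compute successive multiples of P until we hit O:
  1P = (0, 1)
  2P = (0, 12)
  3P = O

ord(P) = 3


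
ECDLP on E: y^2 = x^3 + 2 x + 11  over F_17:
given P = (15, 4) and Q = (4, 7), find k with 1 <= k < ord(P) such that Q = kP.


Enumerate multiples of P until we hit Q = (4, 7):
  1P = (15, 4)
  2P = (6, 16)
  3P = (11, 2)
  4P = (4, 10)
  5P = (16, 12)
  6P = (16, 5)
  7P = (4, 7)
Match found at i = 7.

k = 7


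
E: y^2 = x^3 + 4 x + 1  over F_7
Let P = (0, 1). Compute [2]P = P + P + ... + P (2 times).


k = 2 = 10_2 (binary, LSB first: 01)
Double-and-add from P = (0, 1):
  bit 0 = 0: acc unchanged = O
  bit 1 = 1: acc = O + (4, 5) = (4, 5)

2P = (4, 5)


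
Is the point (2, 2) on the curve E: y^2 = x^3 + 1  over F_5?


Check whether y^2 = x^3 + 0 x + 1 (mod 5) for (x, y) = (2, 2).
LHS: y^2 = 2^2 mod 5 = 4
RHS: x^3 + 0 x + 1 = 2^3 + 0*2 + 1 mod 5 = 4
LHS = RHS

Yes, on the curve


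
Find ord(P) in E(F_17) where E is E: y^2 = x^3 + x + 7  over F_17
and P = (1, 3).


Compute successive multiples of P until we hit O:
  1P = (1, 3)
  2P = (6, 5)
  3P = (2, 0)
  4P = (6, 12)
  5P = (1, 14)
  6P = O

ord(P) = 6


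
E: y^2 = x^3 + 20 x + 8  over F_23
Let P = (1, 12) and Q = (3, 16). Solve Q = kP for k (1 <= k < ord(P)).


Enumerate multiples of P until we hit Q = (3, 16):
  1P = (1, 12)
  2P = (21, 11)
  3P = (19, 5)
  4P = (16, 13)
  5P = (15, 7)
  6P = (11, 8)
  7P = (13, 2)
  8P = (18, 6)
  9P = (5, 7)
  10P = (20, 6)
  11P = (10, 9)
  12P = (7, 13)
  13P = (8, 6)
  14P = (3, 16)
Match found at i = 14.

k = 14


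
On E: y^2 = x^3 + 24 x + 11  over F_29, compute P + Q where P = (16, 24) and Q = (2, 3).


P != Q, so use the chord formula.
s = (y2 - y1) / (x2 - x1) = (8) / (15) mod 29 = 16
x3 = s^2 - x1 - x2 mod 29 = 16^2 - 16 - 2 = 6
y3 = s (x1 - x3) - y1 mod 29 = 16 * (16 - 6) - 24 = 20

P + Q = (6, 20)


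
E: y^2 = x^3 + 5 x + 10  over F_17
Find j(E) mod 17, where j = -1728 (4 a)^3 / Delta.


Delta = -16(4 a^3 + 27 b^2) mod 17 = 4
-1728 * (4 a)^3 = -1728 * (4*5)^3 mod 17 = 9
j = 9 * 4^(-1) mod 17 = 15

j = 15 (mod 17)


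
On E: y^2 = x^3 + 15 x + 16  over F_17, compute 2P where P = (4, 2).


Doubling: s = (3 x1^2 + a) / (2 y1)
s = (3*4^2 + 15) / (2*2) mod 17 = 3
x3 = s^2 - 2 x1 mod 17 = 3^2 - 2*4 = 1
y3 = s (x1 - x3) - y1 mod 17 = 3 * (4 - 1) - 2 = 7

2P = (1, 7)


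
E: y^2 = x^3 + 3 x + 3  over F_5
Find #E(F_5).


For each x in F_5, count y with y^2 = x^3 + 3 x + 3 mod 5:
  x = 3: RHS = 4, y in [2, 3]  -> 2 point(s)
  x = 4: RHS = 4, y in [2, 3]  -> 2 point(s)
Affine points: 4. Add the point at infinity: total = 5.

#E(F_5) = 5


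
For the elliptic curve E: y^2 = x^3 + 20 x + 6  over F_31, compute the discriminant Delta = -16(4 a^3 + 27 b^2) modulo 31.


4 a^3 + 27 b^2 = 4*20^3 + 27*6^2 = 32000 + 972 = 32972
Delta = -16 * (32972) = -527552
Delta mod 31 = 6

Delta = 6 (mod 31)


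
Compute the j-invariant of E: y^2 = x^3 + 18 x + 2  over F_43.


Delta = -16(4 a^3 + 27 b^2) mod 43 = 27
-1728 * (4 a)^3 = -1728 * (4*18)^3 mod 43 = 22
j = 22 * 27^(-1) mod 43 = 4

j = 4 (mod 43)


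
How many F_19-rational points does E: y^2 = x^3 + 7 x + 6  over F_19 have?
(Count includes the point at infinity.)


For each x in F_19, count y with y^2 = x^3 + 7 x + 6 mod 19:
  x = 0: RHS = 6, y in [5, 14]  -> 2 point(s)
  x = 2: RHS = 9, y in [3, 16]  -> 2 point(s)
  x = 3: RHS = 16, y in [4, 15]  -> 2 point(s)
  x = 6: RHS = 17, y in [6, 13]  -> 2 point(s)
  x = 8: RHS = 4, y in [2, 17]  -> 2 point(s)
  x = 9: RHS = 0, y in [0]  -> 1 point(s)
  x = 14: RHS = 17, y in [6, 13]  -> 2 point(s)
  x = 15: RHS = 9, y in [3, 16]  -> 2 point(s)
  x = 18: RHS = 17, y in [6, 13]  -> 2 point(s)
Affine points: 17. Add the point at infinity: total = 18.

#E(F_19) = 18


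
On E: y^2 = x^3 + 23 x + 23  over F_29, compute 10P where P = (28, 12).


k = 10 = 1010_2 (binary, LSB first: 0101)
Double-and-add from P = (28, 12):
  bit 0 = 0: acc unchanged = O
  bit 1 = 1: acc = O + (7, 18) = (7, 18)
  bit 2 = 0: acc unchanged = (7, 18)
  bit 3 = 1: acc = (7, 18) + (0, 20) = (28, 17)

10P = (28, 17)


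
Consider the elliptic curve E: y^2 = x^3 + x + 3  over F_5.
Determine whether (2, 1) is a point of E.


Check whether y^2 = x^3 + 1 x + 3 (mod 5) for (x, y) = (2, 1).
LHS: y^2 = 1^2 mod 5 = 1
RHS: x^3 + 1 x + 3 = 2^3 + 1*2 + 3 mod 5 = 3
LHS != RHS

No, not on the curve


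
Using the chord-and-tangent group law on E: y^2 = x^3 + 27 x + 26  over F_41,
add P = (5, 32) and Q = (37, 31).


P != Q, so use the chord formula.
s = (y2 - y1) / (x2 - x1) = (40) / (32) mod 41 = 32
x3 = s^2 - x1 - x2 mod 41 = 32^2 - 5 - 37 = 39
y3 = s (x1 - x3) - y1 mod 41 = 32 * (5 - 39) - 32 = 28

P + Q = (39, 28)


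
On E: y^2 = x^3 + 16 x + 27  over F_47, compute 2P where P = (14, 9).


Doubling: s = (3 x1^2 + a) / (2 y1)
s = (3*14^2 + 16) / (2*9) mod 47 = 44
x3 = s^2 - 2 x1 mod 47 = 44^2 - 2*14 = 28
y3 = s (x1 - x3) - y1 mod 47 = 44 * (14 - 28) - 9 = 33

2P = (28, 33)


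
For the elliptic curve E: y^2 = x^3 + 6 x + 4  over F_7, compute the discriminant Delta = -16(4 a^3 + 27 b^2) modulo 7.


4 a^3 + 27 b^2 = 4*6^3 + 27*4^2 = 864 + 432 = 1296
Delta = -16 * (1296) = -20736
Delta mod 7 = 5

Delta = 5 (mod 7)


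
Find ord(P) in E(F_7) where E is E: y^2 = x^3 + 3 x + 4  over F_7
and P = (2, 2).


Compute successive multiples of P until we hit O:
  1P = (2, 2)
  2P = (0, 2)
  3P = (5, 5)
  4P = (1, 6)
  5P = (6, 0)
  6P = (1, 1)
  7P = (5, 2)
  8P = (0, 5)
  ... (continuing to 10P)
  10P = O

ord(P) = 10


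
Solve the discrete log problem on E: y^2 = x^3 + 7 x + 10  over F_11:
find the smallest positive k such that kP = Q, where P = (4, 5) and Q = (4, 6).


Enumerate multiples of P until we hit Q = (4, 6):
  1P = (4, 5)
  2P = (3, 6)
  3P = (5, 7)
  4P = (6, 2)
  5P = (6, 9)
  6P = (5, 4)
  7P = (3, 5)
  8P = (4, 6)
Match found at i = 8.

k = 8


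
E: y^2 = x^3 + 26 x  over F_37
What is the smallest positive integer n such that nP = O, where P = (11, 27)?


Compute successive multiples of P until we hit O:
  1P = (11, 27)
  2P = (11, 10)
  3P = O

ord(P) = 3


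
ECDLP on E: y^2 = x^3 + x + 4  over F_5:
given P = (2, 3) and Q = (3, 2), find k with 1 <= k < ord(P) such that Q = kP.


Enumerate multiples of P until we hit Q = (3, 2):
  1P = (2, 3)
  2P = (0, 3)
  3P = (3, 2)
Match found at i = 3.

k = 3
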